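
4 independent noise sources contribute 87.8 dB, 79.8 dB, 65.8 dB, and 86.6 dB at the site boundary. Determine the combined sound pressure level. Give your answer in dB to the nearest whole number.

91 dB

Incoherent sources combine by intensity addition: L_total = 10·log₁₀(Σ 10^(L_i/10)).
Σ 10^(L/10) = 10^(87.8/10) + 10^(79.8/10) + 10^(65.8/10) + 10^(86.6/10) = 1.159e+09.
L_total = 10·log₁₀(1.159e+09) = 90.64 dB.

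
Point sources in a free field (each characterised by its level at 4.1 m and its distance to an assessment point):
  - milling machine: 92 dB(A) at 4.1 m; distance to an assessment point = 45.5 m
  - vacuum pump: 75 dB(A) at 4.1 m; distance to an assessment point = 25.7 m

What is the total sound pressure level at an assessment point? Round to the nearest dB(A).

First find each source's level at the receiver (point-source: −20·log₁₀(r/r_ref)), then combine on an intensity basis.
milling machine: 92 − 20·log₁₀(45.5/4.1) = 92 − 20.90 = 71.10 dB(A).
vacuum pump: 75 − 20·log₁₀(25.7/4.1) = 75 − 15.94 = 59.06 dB(A).
Σ 10^(L/10) = 1.367e+07 → L_total = 10·log₁₀(1.367e+07) = 71.36 dB(A).

71 dB(A)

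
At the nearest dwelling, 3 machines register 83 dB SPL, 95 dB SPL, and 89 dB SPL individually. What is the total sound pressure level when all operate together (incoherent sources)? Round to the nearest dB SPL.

96 dB SPL

For uncorrelated sources the intensities add, so convert each level to linear form, sum, and take 10·log₁₀ of the total.
Σ 10^(L/10) = 10^(83/10) + 10^(95/10) + 10^(89/10) = 4.156e+09.
L_total = 10·log₁₀(4.156e+09) = 96.19 dB SPL.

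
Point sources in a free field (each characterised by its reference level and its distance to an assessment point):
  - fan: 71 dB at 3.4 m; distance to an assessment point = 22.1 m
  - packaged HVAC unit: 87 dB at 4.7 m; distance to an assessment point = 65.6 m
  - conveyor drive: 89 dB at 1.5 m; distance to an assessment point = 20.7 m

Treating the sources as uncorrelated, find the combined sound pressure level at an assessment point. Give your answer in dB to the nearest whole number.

First find each source's level at the receiver (point-source: −20·log₁₀(r/r_ref)), then combine on an intensity basis.
fan: 71 − 20·log₁₀(22.1/3.4) = 71 − 16.26 = 54.74 dB.
packaged HVAC unit: 87 − 20·log₁₀(65.6/4.7) = 87 − 22.90 = 64.10 dB.
conveyor drive: 89 − 20·log₁₀(20.7/1.5) = 89 − 22.80 = 66.20 dB.
Σ 10^(L/10) = 7.042e+06 → L_total = 10·log₁₀(7.042e+06) = 68.48 dB.

68 dB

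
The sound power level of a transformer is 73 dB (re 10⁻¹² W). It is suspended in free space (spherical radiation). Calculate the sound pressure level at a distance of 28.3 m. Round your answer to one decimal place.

33.0 dB

Free-field spherical radiation: L_p = L_w − 10·log₁₀(4π·r²), r = 28.3 m.
4π·r² = 1.006e+04 m², 10·log₁₀ of that is 40.028 dB.
L_p = 73 − 40.028 = 32.97 dB.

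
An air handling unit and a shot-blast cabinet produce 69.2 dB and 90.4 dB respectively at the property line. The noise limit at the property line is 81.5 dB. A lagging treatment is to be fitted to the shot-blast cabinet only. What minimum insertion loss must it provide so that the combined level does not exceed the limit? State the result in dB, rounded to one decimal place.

9.2 dB

The untreated sources together contribute 10^(69.2/10) = 8.318e+06, i.e. 69.20 dB.
To meet 81.5 dB overall, the treated shot-blast cabinet may contribute at most 10^(81.5/10) − 8.318e+06 = 1.329e+08, i.e. 81.24 dB.
Required insertion loss = 90.4 − 81.24 = 9.16 dB.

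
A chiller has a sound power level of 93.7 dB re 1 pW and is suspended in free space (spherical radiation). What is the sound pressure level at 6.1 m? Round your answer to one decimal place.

L_p = L_w − 10·log₁₀(4π·r²) with r = 6.1 m.
4π·r² = 467.6 m², 10·log₁₀ of that is 26.699 dB.
L_p = 93.7 − 26.699 = 67.00 dB.

67.0 dB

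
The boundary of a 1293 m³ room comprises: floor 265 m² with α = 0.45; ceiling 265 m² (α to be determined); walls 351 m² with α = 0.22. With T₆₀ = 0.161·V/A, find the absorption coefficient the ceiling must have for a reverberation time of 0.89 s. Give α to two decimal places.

0.14

Required total absorption A = 0.161·1293/0.89 = 233.90 m².
Absorption from the other surfaces = 265·0.45 + 351·0.22 = 196.47 m², so the ceiling must supply 37.43 m² over 265 m².
α = 37.43/265 = 0.141.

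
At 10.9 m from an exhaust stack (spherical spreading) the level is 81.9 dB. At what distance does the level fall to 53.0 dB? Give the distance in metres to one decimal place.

303.7 m

The 28.9 dB drop corresponds to a distance ratio of 10^(28.9/20) for a point source.
r₂ = 10.9·10^((81.9−53.0)/20) = 10.9·10^(28.9/20) = 303.69 m.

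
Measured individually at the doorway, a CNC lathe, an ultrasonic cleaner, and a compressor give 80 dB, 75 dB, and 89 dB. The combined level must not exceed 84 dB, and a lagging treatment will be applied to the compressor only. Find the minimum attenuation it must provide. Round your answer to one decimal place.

8.2 dB

Everything except the compressor sums to 10^(80/10) + 10^(75/10) = 1.316e+08 in linear terms, 81.19 dB.
The limit corresponds to 10^(84/10) = 2.512e+08; subtracting the fixed part leaves 1.196e+08 for the compressor, i.e. 80.78 dB.
Required insertion loss = 89 − 80.78 = 8.22 dB.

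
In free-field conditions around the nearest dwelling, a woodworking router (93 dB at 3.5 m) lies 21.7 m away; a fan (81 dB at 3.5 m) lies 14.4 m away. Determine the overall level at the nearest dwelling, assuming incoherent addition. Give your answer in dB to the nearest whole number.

78 dB

Apply inverse-square spreading to bring every level to the receiver, then sum 10^(L/10).
woodworking router: 93 − 20·log₁₀(21.7/3.5) = 93 − 15.85 = 77.15 dB.
fan: 81 − 20·log₁₀(14.4/3.5) = 81 − 12.29 = 68.71 dB.
Σ 10^(L/10) = 5.934e+07 → L_total = 10·log₁₀(5.934e+07) = 77.73 dB.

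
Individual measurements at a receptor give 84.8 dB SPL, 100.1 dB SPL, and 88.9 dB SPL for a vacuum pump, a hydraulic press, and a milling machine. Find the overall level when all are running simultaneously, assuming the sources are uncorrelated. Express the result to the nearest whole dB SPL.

For uncorrelated sources the intensities add, so convert each level to linear form, sum, and take 10·log₁₀ of the total.
Σ 10^(L/10) = 10^(84.8/10) + 10^(100.1/10) + 10^(88.9/10) = 1.131e+10.
L_total = 10·log₁₀(1.131e+10) = 100.54 dB SPL.

101 dB SPL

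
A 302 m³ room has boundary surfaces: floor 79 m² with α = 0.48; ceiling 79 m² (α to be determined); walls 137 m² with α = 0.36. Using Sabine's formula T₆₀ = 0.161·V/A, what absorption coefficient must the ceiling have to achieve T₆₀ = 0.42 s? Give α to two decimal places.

Required total absorption A = 0.161·302/0.42 = 115.77 m².
Absorption from the other surfaces = 79·0.48 + 137·0.36 = 87.24 m², so the ceiling must supply 28.53 m² over 79 m².
α = 28.53/79 = 0.361.

0.36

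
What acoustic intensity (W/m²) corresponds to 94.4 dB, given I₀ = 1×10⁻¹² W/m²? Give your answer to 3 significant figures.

L = 10·log₁₀(I/I₀) ⇒ I = I₀·10^(L/10) = 10⁻¹² × 10^9.44.

0.00275 W/m²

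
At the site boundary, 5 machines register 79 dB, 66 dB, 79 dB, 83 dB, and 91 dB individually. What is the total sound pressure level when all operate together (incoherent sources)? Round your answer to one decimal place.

92.1 dB

Incoherent sources combine by intensity addition: L_total = 10·log₁₀(Σ 10^(L_i/10)).
Σ 10^(L/10) = 10^(79/10) + 10^(66/10) + 10^(79/10) + 10^(83/10) + 10^(91/10) = 1.621e+09.
L_total = 10·log₁₀(1.621e+09) = 92.10 dB.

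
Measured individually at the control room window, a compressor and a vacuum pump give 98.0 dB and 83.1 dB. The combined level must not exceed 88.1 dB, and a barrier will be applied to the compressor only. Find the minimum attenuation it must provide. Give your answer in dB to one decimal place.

Fixed contribution from the other source: Σ 10^(L/10) = 10^(83.1/10) = 2.042e+08 (83.10 dB).
The limit corresponds to 10^(88.1/10) = 6.457e+08; subtracting the fixed part leaves 4.415e+08 for the compressor, i.e. 86.45 dB.
So the compressor must be reduced from 98.0 to 86.45 dB: IL = 11.55 dB.

11.6 dB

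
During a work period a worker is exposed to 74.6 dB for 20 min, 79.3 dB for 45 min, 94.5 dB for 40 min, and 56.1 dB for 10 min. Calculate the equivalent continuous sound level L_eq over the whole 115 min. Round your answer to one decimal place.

90.1 dB

Weight each interval's intensity by its duration and average over T = 115 min:
Σ tᵢ·10^(Lᵢ/10) = 20·10^(74.6/10) + 45·10^(79.3/10) + 40·10^(94.5/10) + 10·10^(56.1/10) = 1.171e+11.
L_eq = 10·log₁₀(1.171e+11/115) = 90.08 dB.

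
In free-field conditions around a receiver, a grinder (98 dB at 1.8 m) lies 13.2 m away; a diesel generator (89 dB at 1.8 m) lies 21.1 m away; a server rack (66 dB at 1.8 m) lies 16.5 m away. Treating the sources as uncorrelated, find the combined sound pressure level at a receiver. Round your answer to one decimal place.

Apply inverse-square spreading to bring every level to the receiver, then sum 10^(L/10).
grinder: 98 − 20·log₁₀(13.2/1.8) = 98 − 17.31 = 80.69 dB.
diesel generator: 89 − 20·log₁₀(21.1/1.8) = 89 − 21.38 = 67.62 dB.
server rack: 66 − 20·log₁₀(16.5/1.8) = 66 − 19.24 = 46.76 dB.
Σ 10^(L/10) = 1.232e+08 → L_total = 10·log₁₀(1.232e+08) = 80.90 dB.

80.9 dB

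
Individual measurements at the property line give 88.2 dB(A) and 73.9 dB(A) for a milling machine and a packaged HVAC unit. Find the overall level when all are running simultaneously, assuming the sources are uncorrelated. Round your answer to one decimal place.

88.4 dB(A)

Incoherent sources combine by intensity addition: L_total = 10·log₁₀(Σ 10^(L_i/10)).
Σ 10^(L/10) = 10^(88.2/10) + 10^(73.9/10) = 6.852e+08.
L_total = 10·log₁₀(6.852e+08) = 88.36 dB(A).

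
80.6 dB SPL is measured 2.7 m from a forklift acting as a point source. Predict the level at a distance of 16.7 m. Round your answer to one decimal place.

64.8 dB SPL

Point-source attenuation: ΔL = 20·log₁₀(r₂/r₁) = 20·log₁₀(16.7/2.7) = 15.827 dB.
L₂ = 80.6 − 20·log₁₀(16.7/2.7) = 80.6 − 15.827 = 64.77 dB SPL.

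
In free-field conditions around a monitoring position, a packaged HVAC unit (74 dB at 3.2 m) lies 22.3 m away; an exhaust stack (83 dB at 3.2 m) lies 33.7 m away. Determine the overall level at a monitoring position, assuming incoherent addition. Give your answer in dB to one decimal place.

63.6 dB

First find each source's level at the receiver (point-source: −20·log₁₀(r/r_ref)), then combine on an intensity basis.
packaged HVAC unit: 74 − 20·log₁₀(22.3/3.2) = 74 − 16.86 = 57.14 dB.
exhaust stack: 83 − 20·log₁₀(33.7/3.2) = 83 − 20.45 = 62.55 dB.
Σ 10^(L/10) = 2.316e+06 → L_total = 10·log₁₀(2.316e+06) = 63.65 dB.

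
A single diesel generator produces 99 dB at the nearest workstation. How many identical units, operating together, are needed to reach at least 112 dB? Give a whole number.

20

Need L₁ + 10·log₁₀ N ≥ 112, i.e. log₁₀ N ≥ 1.30.
N ≥ 10^(13.0/10) = 19.953, so N = 20.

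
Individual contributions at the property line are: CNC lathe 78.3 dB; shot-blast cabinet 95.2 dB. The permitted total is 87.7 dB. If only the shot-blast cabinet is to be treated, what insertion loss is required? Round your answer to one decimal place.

8.0 dB

The untreated sources together contribute 10^(78.3/10) = 6.761e+07, i.e. 78.30 dB.
The limit corresponds to 10^(87.7/10) = 5.888e+08; subtracting the fixed part leaves 5.212e+08 for the shot-blast cabinet, i.e. 87.17 dB.
Required insertion loss = 95.2 − 87.17 = 8.03 dB.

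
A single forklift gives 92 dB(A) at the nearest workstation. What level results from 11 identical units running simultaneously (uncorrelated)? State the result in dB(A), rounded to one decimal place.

102.4 dB(A)

N identical incoherent sources raise the level by 10·log₁₀ N.
L_total = 92 + 10·log₁₀(11) = 92 + 10.414 = 102.41 dB(A).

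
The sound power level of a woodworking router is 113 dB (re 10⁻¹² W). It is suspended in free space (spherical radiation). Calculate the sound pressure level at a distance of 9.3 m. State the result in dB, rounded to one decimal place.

L_p = L_w − 10·log₁₀(4π·r²) with r = 9.3 m.
4π·r² = 1087 m², 10·log₁₀ of that is 30.362 dB.
L_p = 113 − 30.362 = 82.64 dB.

82.6 dB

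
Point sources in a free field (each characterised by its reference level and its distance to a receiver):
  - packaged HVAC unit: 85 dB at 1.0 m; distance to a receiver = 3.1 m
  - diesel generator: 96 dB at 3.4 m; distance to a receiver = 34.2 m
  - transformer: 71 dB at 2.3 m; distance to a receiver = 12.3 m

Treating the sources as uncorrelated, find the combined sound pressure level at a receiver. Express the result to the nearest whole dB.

79 dB

Propagate each source to the receiver with L = L_ref − 20·log₁₀(r/r_ref), then add intensities.
packaged HVAC unit: 85 − 20·log₁₀(3.1/1.0) = 85 − 9.83 = 75.17 dB.
diesel generator: 96 − 20·log₁₀(34.2/3.4) = 96 − 20.05 = 75.95 dB.
transformer: 71 − 20·log₁₀(12.3/2.3) = 71 − 14.56 = 56.44 dB.
Σ 10^(L/10) = 7.269e+07 → L_total = 10·log₁₀(7.269e+07) = 78.61 dB.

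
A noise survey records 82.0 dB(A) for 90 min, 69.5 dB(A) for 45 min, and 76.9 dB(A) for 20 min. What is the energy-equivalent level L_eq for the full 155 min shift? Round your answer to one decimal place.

Weight each interval's intensity by its duration and average over T = 155 min:
Σ tᵢ·10^(Lᵢ/10) = 90·10^(82.0/10) + 45·10^(69.5/10) + 20·10^(76.9/10) = 1.564e+10.
L_eq = 10·log₁₀(1.564e+10/155) = 80.04 dB(A).

80.0 dB(A)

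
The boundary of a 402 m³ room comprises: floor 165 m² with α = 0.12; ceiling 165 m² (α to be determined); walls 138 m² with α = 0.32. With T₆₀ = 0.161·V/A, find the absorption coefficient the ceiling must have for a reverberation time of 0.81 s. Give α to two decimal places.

From T₆₀ = 0.161·V/A, the target T₆₀ = 0.81 s needs A = 0.161·402/0.81 = 79.90 m².
Absorption from the other surfaces = 165·0.12 + 138·0.32 = 63.96 m², so the ceiling must supply 15.94 m² over 165 m².
α = 15.94/165 = 0.097.

0.10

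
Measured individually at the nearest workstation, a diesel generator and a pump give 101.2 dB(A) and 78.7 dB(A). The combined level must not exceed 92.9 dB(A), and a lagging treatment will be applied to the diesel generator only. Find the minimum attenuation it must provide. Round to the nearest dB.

Fixed contribution from the other source: Σ 10^(L/10) = 10^(78.7/10) = 7.413e+07 (78.70 dB(A)).
To meet 92.9 dB(A) overall, the treated diesel generator may contribute at most 10^(92.9/10) − 7.413e+07 = 1.876e+09, i.e. 92.73 dB(A).
So the diesel generator must be reduced from 101.2 to 92.73 dB(A): IL = 8.47 dB.

8 dB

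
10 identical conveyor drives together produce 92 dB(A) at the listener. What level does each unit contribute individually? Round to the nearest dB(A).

82 dB(A)

For N identical incoherent sources L_total = L₁ + 10·log₁₀ N, so L₁ = 92 − 10·log₁₀(10) = 92 − 10.000.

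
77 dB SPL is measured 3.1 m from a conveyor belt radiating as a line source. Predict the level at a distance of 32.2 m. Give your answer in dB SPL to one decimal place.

Cylindrical spreading from a line source gives a 10·log₁₀(r₂/r₁) drop.
L₂ = 77 − 10·log₁₀(32.2/3.1) = 77 − 10.165 = 66.84 dB SPL.

66.8 dB SPL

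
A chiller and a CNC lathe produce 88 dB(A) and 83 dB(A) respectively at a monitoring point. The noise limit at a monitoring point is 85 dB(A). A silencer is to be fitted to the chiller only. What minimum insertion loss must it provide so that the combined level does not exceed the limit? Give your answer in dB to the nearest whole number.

The untreated sources together contribute 10^(83/10) = 1.995e+08, i.e. 83.00 dB(A).
The limit corresponds to 10^(85/10) = 3.162e+08; subtracting the fixed part leaves 1.167e+08 for the chiller, i.e. 80.67 dB(A).
So the chiller must be reduced from 88 to 80.67 dB(A): IL = 7.33 dB.

7 dB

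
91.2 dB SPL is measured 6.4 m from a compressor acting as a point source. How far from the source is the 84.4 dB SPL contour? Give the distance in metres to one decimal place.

14.0 m

For a point source L₁ − L₂ = 20·log₁₀(r₂/r₁), so r₂ = r₁·10^((L₁−L₂)/20).
r₂ = 6.4·10^((91.2−84.4)/20) = 6.4·10^(6.8/20) = 14.00 m.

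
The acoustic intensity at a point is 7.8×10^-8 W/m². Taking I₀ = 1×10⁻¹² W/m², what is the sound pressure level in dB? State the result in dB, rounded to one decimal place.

48.9 dB

L = 10·log₁₀(I/I₀) = 10·log₁₀(7.8×10^-8/10⁻¹²) = 10·log₁₀(7.8×10^4).
L = 10·(0.8921 + 4) = 48.92 dB.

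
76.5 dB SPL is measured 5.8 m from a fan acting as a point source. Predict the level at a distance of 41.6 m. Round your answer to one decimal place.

59.4 dB SPL

Spherical spreading from a point source gives a 20·log₁₀(r₂/r₁) drop.
L₂ = 76.5 − 20·log₁₀(41.6/5.8) = 76.5 − 17.113 = 59.39 dB SPL.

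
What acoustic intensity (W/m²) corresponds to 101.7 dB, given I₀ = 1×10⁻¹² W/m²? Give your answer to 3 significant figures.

0.0148 W/m²

L = 10·log₁₀(I/I₀) ⇒ I = I₀·10^(L/10) = 10⁻¹² × 10^10.17.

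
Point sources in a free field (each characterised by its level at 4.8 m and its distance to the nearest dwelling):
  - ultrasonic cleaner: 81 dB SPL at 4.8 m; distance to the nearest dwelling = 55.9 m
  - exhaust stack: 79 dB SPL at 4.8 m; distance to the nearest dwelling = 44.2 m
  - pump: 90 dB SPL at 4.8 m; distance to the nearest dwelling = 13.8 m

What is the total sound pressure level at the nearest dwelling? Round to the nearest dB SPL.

Apply inverse-square spreading to bring every level to the receiver, then sum 10^(L/10).
ultrasonic cleaner: 81 − 20·log₁₀(55.9/4.8) = 81 − 21.32 = 59.68 dB SPL.
exhaust stack: 79 − 20·log₁₀(44.2/4.8) = 79 − 19.28 = 59.72 dB SPL.
pump: 90 − 20·log₁₀(13.8/4.8) = 90 − 9.17 = 80.83 dB SPL.
Σ 10^(L/10) = 1.228e+08 → L_total = 10·log₁₀(1.228e+08) = 80.89 dB SPL.

81 dB SPL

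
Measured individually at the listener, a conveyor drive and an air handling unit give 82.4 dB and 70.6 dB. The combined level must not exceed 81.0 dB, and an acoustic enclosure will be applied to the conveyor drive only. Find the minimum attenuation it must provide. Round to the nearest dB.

2 dB

Fixed contribution from the other source: Σ 10^(L/10) = 10^(70.6/10) = 1.148e+07 (70.60 dB).
The limit corresponds to 10^(81.0/10) = 1.259e+08; subtracting the fixed part leaves 1.144e+08 for the conveyor drive, i.e. 80.58 dB.
Required insertion loss = 82.4 − 80.58 = 1.82 dB.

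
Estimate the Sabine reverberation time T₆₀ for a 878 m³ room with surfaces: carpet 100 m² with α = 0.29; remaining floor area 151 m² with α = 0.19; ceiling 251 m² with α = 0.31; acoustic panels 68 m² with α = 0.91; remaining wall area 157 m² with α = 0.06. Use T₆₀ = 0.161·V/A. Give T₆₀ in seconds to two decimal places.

0.68 s

Total absorption A = 100·0.29 + 151·0.19 + 251·0.31 + 68·0.91 + 157·0.06 = 206.80 m² sabins.
T₆₀ = 0.161·V/A = 0.161·878/206.80 = 0.684 s.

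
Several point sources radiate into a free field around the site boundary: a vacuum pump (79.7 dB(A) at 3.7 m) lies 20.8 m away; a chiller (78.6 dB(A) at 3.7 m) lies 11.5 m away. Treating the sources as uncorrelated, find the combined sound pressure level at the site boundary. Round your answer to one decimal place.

70.2 dB(A)

Propagate each source to the receiver with L = L_ref − 20·log₁₀(r/r_ref), then add intensities.
vacuum pump: 79.7 − 20·log₁₀(20.8/3.7) = 79.7 − 15.00 = 64.70 dB(A).
chiller: 78.6 − 20·log₁₀(11.5/3.7) = 78.6 − 9.85 = 68.75 dB(A).
Σ 10^(L/10) = 1.045e+07 → L_total = 10·log₁₀(1.045e+07) = 70.19 dB(A).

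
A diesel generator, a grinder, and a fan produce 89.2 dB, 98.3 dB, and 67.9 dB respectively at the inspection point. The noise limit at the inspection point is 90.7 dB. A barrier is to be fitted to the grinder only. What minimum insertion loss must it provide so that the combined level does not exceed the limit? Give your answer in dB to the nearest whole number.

13 dB

Everything except the grinder sums to 10^(89.2/10) + 10^(67.9/10) = 8.379e+08 in linear terms, 89.23 dB.
To meet 90.7 dB overall, the treated grinder may contribute at most 10^(90.7/10) − 8.379e+08 = 3.370e+08, i.e. 85.28 dB.
So the grinder must be reduced from 98.3 to 85.28 dB: IL = 13.02 dB.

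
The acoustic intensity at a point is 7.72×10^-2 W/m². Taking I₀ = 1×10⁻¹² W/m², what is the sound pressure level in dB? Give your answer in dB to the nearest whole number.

Dividing by I₀ shifts the exponent by 12: I/I₀ = 7.72×10^10.
L = 10·(0.8876 + 10) = 108.88 dB.

109 dB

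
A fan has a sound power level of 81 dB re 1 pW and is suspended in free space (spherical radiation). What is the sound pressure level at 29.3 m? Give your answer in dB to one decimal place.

40.7 dB

L_p = L_w − 10·log₁₀(4π·r²) with r = 29.3 m.
4π·r² = 1.079e+04 m², 10·log₁₀ of that is 40.329 dB.
L_p = 81 − 40.329 = 40.67 dB.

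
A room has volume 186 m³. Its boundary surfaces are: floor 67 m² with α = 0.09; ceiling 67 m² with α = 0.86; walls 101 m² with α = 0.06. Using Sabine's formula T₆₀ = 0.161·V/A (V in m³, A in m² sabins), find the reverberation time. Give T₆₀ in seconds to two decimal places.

Summing Sᵢαᵢ: 67·0.09 + 67·0.86 + 101·0.06 = 69.71 m².
T₆₀ = 0.161·V/A = 0.161·186/69.71 = 0.430 s.

0.43 s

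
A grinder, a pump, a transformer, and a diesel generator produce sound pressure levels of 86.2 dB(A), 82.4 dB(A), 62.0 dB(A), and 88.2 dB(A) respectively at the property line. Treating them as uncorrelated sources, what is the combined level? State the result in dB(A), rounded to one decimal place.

91.0 dB(A)

For uncorrelated sources the intensities add, so convert each level to linear form, sum, and take 10·log₁₀ of the total.
Σ 10^(L/10) = 10^(86.2/10) + 10^(82.4/10) + 10^(62.0/10) + 10^(88.2/10) = 1.253e+09.
L_total = 10·log₁₀(1.253e+09) = 90.98 dB(A).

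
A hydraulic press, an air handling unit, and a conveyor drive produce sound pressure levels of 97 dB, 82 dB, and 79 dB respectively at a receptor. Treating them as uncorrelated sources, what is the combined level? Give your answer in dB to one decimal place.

97.2 dB

For uncorrelated sources the intensities add, so convert each level to linear form, sum, and take 10·log₁₀ of the total.
Σ 10^(L/10) = 10^(97/10) + 10^(82/10) + 10^(79/10) = 5.250e+09.
L_total = 10·log₁₀(5.250e+09) = 97.20 dB.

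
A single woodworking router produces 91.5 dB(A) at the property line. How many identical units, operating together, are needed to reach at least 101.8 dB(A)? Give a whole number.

N identical sources give L₁ + 10·log₁₀ N, so require 10·log₁₀ N ≥ 101.8 − 91.5 = 10.3 dB.
N ≥ 10^(10.3/10) = 10.715, so N = 11.

11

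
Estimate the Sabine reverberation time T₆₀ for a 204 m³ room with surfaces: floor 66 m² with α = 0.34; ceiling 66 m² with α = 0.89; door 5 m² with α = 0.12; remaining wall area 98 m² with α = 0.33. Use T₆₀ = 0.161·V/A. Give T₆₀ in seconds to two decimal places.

0.29 s

Total absorption A = 66·0.34 + 66·0.89 + 5·0.12 + 98·0.33 = 114.12 m² sabins.
T₆₀ = 0.161·V/A = 0.161·204/114.12 = 0.288 s.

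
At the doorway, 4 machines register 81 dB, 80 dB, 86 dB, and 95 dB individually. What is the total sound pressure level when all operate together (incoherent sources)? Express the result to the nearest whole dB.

96 dB

Incoherent sources combine by intensity addition: L_total = 10·log₁₀(Σ 10^(L_i/10)).
Σ 10^(L/10) = 10^(81/10) + 10^(80/10) + 10^(86/10) + 10^(95/10) = 3.786e+09.
L_total = 10·log₁₀(3.786e+09) = 95.78 dB.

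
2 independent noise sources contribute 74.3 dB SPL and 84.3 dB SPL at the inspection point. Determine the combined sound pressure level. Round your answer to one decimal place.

84.7 dB SPL

For uncorrelated sources the intensities add, so convert each level to linear form, sum, and take 10·log₁₀ of the total.
Σ 10^(L/10) = 10^(74.3/10) + 10^(84.3/10) = 2.961e+08.
L_total = 10·log₁₀(2.961e+08) = 84.71 dB SPL.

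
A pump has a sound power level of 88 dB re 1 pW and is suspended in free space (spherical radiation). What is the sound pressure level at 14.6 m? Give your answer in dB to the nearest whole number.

The power spreads over a sphere of area 4π·r², so L_p = L_w − 10·log₁₀(4π·r²).
4π·r² = 2679 m², 10·log₁₀ of that is 34.279 dB.
L_p = 88 − 34.279 = 53.72 dB.

54 dB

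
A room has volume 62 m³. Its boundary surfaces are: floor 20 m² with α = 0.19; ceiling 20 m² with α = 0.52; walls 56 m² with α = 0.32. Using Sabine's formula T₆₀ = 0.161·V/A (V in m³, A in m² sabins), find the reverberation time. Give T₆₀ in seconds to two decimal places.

0.31 s

Summing Sᵢαᵢ: 20·0.19 + 20·0.52 + 56·0.32 = 32.12 m².
T₆₀ = 0.161·V/A = 0.161·62/32.12 = 0.311 s.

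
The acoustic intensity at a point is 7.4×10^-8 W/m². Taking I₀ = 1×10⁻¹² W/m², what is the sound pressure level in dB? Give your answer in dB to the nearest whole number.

49 dB

Dividing by I₀ shifts the exponent by 12: I/I₀ = 7.4×10^4.
L = 10·(0.8692 + 4) = 48.69 dB.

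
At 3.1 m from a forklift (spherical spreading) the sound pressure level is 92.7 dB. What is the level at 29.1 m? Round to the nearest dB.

73 dB

For a point source, L₂ = L₁ − 20·log₁₀(r₂/r₁).
L₂ = 92.7 − 20·log₁₀(29.1/3.1) = 92.7 − 19.451 = 73.25 dB.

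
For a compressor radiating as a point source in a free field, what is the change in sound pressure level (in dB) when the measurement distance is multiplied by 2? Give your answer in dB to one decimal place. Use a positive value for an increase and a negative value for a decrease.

-6.0 dB

With spherical spreading the level changes by −20·log₁₀(r₂/r₁).
ΔL = −20·log₁₀(2) = -6.02 dB.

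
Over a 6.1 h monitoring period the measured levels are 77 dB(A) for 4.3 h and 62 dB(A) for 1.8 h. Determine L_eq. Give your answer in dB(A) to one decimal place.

Weight each interval's intensity by its duration and average over T = 6.1 h:
Σ tᵢ·10^(Lᵢ/10) = 4.3·10^(77/10) + 1.8·10^(62/10) = 2.184e+08.
L_eq = 10·log₁₀(2.184e+08/6.1) = 75.54 dB(A).

75.5 dB(A)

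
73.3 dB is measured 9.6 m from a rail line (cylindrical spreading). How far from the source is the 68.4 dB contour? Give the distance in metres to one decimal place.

Line-source spreading drops the level by 10·log₁₀(r₂/r₁); inverting, r₂/r₁ = 10^(ΔL/10).
r₂ = 9.6·10^((73.3−68.4)/10) = 9.6·10^(4.9/10) = 29.67 m.

29.7 m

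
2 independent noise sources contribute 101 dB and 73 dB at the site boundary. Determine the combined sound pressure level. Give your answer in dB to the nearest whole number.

101 dB

Incoherent sources combine by intensity addition: L_total = 10·log₁₀(Σ 10^(L_i/10)).
Σ 10^(L/10) = 10^(101/10) + 10^(73/10) = 1.261e+10.
L_total = 10·log₁₀(1.261e+10) = 101.01 dB.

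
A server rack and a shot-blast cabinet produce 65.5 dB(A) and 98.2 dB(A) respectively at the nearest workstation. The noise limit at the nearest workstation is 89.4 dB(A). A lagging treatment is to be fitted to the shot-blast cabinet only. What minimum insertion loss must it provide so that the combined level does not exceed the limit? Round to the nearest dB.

9 dB

Fixed contribution from the other source: Σ 10^(L/10) = 10^(65.5/10) = 3.548e+06 (65.50 dB(A)).
The limit corresponds to 10^(89.4/10) = 8.710e+08; subtracting the fixed part leaves 8.674e+08 for the shot-blast cabinet, i.e. 89.38 dB(A).
Required insertion loss = 98.2 − 89.38 = 8.82 dB.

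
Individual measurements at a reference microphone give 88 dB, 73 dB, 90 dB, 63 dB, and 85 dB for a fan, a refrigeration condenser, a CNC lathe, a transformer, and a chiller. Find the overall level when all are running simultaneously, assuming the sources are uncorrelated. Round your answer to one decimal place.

Incoherent sources combine by intensity addition: L_total = 10·log₁₀(Σ 10^(L_i/10)).
Σ 10^(L/10) = 10^(88/10) + 10^(73/10) + 10^(90/10) + 10^(63/10) + 10^(85/10) = 1.969e+09.
L_total = 10·log₁₀(1.969e+09) = 92.94 dB.

92.9 dB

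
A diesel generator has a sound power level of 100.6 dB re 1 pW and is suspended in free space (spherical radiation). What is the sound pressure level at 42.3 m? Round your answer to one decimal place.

57.1 dB

L_p = L_w − 10·log₁₀(4π·r²) with r = 42.3 m.
4π·r² = 2.248e+04 m², 10·log₁₀ of that is 43.519 dB.
L_p = 100.6 − 43.519 = 57.08 dB.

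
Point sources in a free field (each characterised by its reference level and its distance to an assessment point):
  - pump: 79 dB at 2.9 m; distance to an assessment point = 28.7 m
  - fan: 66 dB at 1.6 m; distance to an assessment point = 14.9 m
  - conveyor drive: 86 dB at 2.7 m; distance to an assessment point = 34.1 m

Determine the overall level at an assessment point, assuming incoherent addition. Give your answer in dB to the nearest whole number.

65 dB

Propagate each source to the receiver with L = L_ref − 20·log₁₀(r/r_ref), then add intensities.
pump: 79 − 20·log₁₀(28.7/2.9) = 79 − 19.91 = 59.09 dB.
fan: 66 − 20·log₁₀(14.9/1.6) = 66 − 19.38 = 46.62 dB.
conveyor drive: 86 − 20·log₁₀(34.1/2.7) = 86 − 22.03 = 63.97 dB.
Σ 10^(L/10) = 3.353e+06 → L_total = 10·log₁₀(3.353e+06) = 65.25 dB.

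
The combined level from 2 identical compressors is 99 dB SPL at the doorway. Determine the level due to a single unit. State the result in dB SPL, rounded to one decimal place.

For N identical incoherent sources L_total = L₁ + 10·log₁₀ N, so L₁ = 99 − 10·log₁₀(2) = 99 − 3.010.

96.0 dB SPL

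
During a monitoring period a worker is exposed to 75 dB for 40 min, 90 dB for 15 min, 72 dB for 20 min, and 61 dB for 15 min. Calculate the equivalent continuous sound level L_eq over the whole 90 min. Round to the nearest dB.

L_eq = 10·log₁₀[(1/T)·Σ tᵢ·10^(Lᵢ/10)] with T = 90 min.
Σ tᵢ·10^(Lᵢ/10) = 40·10^(75/10) + 15·10^(90/10) + 20·10^(72/10) + 15·10^(61/10) = 1.660e+10.
L_eq = 10·log₁₀(1.660e+10/90) = 82.66 dB.

83 dB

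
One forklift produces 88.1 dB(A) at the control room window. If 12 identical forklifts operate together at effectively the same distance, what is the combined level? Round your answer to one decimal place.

98.9 dB(A)

L_total = L₁ + 10·log₁₀ N for N identical incoherent sources.
L_total = 88.1 + 10·log₁₀(12) = 88.1 + 10.792 = 98.89 dB(A).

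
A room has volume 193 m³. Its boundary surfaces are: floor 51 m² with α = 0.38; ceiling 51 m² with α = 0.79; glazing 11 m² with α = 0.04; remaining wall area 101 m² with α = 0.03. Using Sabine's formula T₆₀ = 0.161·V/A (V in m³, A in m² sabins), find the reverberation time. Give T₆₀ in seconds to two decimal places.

0.49 s

A = Σ Sᵢαᵢ = 51·0.38 + 51·0.79 + 11·0.04 + 101·0.03 = 63.14 m².
T₆₀ = 0.161·V/A = 0.161·193/63.14 = 0.492 s.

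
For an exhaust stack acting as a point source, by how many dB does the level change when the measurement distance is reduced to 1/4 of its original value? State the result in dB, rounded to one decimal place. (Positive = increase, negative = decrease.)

With spherical spreading the level changes by −20·log₁₀(r₂/r₁).
ΔL = −20·log₁₀(0.25) = +12.04 dB.

+12.0 dB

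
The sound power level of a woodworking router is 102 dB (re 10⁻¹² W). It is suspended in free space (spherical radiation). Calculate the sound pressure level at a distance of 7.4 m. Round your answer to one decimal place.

73.6 dB

The power spreads over a sphere of area 4π·r², so L_p = L_w − 10·log₁₀(4π·r²).
4π·r² = 688.1 m², 10·log₁₀ of that is 28.377 dB.
L_p = 102 − 28.377 = 73.62 dB.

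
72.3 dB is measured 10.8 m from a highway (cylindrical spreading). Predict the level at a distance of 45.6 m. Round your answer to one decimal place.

Cylindrical spreading from a line source gives a 10·log₁₀(r₂/r₁) drop.
L₂ = 72.3 − 10·log₁₀(45.6/10.8) = 72.3 − 6.255 = 66.04 dB.

66.0 dB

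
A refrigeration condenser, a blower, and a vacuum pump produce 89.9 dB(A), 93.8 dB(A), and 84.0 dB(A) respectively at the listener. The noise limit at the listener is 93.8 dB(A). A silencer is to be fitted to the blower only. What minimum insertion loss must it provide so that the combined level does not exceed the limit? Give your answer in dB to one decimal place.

3.1 dB

Everything except the blower sums to 10^(89.9/10) + 10^(84.0/10) = 1.228e+09 in linear terms, 90.89 dB(A).
The limit corresponds to 10^(93.8/10) = 2.399e+09; subtracting the fixed part leaves 1.170e+09 for the blower, i.e. 90.68 dB(A).
Required insertion loss = 93.8 − 90.68 = 3.12 dB.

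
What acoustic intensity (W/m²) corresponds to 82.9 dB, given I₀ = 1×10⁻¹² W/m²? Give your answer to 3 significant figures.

L = 10·log₁₀(I/I₀) ⇒ I = I₀·10^(L/10) = 10⁻¹² × 10^8.29.

0.000195 W/m²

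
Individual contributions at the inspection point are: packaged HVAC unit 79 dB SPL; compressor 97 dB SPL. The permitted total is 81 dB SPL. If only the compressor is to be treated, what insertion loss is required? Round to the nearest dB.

20 dB

The untreated sources together contribute 10^(79/10) = 7.943e+07, i.e. 79.00 dB SPL.
The limit corresponds to 10^(81/10) = 1.259e+08; subtracting the fixed part leaves 4.646e+07 for the compressor, i.e. 76.67 dB SPL.
Required insertion loss = 97 − 76.67 = 20.33 dB.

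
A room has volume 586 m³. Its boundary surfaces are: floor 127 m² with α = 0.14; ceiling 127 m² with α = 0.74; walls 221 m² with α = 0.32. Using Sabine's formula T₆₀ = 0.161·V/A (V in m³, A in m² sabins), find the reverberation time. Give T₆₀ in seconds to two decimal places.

0.52 s

A = Σ Sᵢαᵢ = 127·0.14 + 127·0.74 + 221·0.32 = 182.48 m².
T₆₀ = 0.161 × 586 / 182.48 = 0.517 s.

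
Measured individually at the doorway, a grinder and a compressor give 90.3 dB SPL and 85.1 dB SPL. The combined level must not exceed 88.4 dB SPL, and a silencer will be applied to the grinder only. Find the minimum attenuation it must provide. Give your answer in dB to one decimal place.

4.6 dB

Fixed contribution from the other source: Σ 10^(L/10) = 10^(85.1/10) = 3.236e+08 (85.10 dB SPL).
To meet 88.4 dB SPL overall, the treated grinder may contribute at most 10^(88.4/10) − 3.236e+08 = 3.682e+08, i.e. 85.66 dB SPL.
Required insertion loss = 90.3 − 85.66 = 4.64 dB.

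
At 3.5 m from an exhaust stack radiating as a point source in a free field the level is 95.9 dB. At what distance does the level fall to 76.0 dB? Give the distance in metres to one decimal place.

34.6 m

The 19.9 dB drop corresponds to a distance ratio of 10^(19.9/20) for a point source.
r₂ = 3.5·10^((95.9−76.0)/20) = 3.5·10^(19.9/20) = 34.60 m.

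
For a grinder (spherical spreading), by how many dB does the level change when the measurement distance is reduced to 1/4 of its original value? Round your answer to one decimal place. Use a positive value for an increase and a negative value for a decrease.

With spherical spreading the level changes by −20·log₁₀(r₂/r₁).
ΔL = −20·log₁₀(0.25) = +12.04 dB.

+12.0 dB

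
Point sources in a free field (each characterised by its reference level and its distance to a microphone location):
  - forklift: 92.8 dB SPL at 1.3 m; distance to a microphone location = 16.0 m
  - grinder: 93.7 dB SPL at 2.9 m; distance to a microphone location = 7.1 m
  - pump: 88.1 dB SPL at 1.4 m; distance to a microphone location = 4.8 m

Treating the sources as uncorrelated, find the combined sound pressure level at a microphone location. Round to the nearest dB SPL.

87 dB SPL

Apply inverse-square spreading to bring every level to the receiver, then sum 10^(L/10).
forklift: 92.8 − 20·log₁₀(16.0/1.3) = 92.8 − 21.80 = 71.00 dB SPL.
grinder: 93.7 − 20·log₁₀(7.1/2.9) = 93.7 − 7.78 = 85.92 dB SPL.
pump: 88.1 − 20·log₁₀(4.8/1.4) = 88.1 − 10.70 = 77.40 dB SPL.
Σ 10^(L/10) = 4.586e+08 → L_total = 10·log₁₀(4.586e+08) = 86.61 dB SPL.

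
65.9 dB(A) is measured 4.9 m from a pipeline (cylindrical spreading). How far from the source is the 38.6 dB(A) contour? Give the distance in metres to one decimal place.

2631.5 m

Line-source spreading drops the level by 10·log₁₀(r₂/r₁); inverting, r₂/r₁ = 10^(ΔL/10).
r₂ = 4.9·10^((65.9−38.6)/10) = 4.9·10^(27.3/10) = 2631.46 m.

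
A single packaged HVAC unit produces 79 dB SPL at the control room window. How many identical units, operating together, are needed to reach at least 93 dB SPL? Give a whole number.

N identical sources give L₁ + 10·log₁₀ N, so require 10·log₁₀ N ≥ 93 − 79 = 14.0 dB.
N ≥ 10^(14.0/10) = 25.119, so N = 26.

26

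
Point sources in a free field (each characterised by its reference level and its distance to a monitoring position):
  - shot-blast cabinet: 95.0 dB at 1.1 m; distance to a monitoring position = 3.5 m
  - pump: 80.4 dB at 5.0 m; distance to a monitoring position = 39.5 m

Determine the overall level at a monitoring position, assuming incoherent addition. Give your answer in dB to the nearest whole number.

85 dB

Apply inverse-square spreading to bring every level to the receiver, then sum 10^(L/10).
shot-blast cabinet: 95.0 − 20·log₁₀(3.5/1.1) = 95.0 − 10.05 = 84.95 dB.
pump: 80.4 − 20·log₁₀(39.5/5.0) = 80.4 − 17.95 = 62.45 dB.
Σ 10^(L/10) = 3.141e+08 → L_total = 10·log₁₀(3.141e+08) = 84.97 dB.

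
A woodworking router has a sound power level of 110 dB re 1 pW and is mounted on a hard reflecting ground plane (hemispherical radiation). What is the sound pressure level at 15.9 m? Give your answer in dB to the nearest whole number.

78 dB

Free-field hemispherical radiation: L_p = L_w − 10·log₁₀(2π·r²), r = 15.9 m.
2π·r² = 1588 m², 10·log₁₀ of that is 32.010 dB.
L_p = 110 − 32.010 = 77.99 dB.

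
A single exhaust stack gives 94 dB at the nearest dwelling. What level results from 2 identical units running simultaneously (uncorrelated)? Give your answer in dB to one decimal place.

97.0 dB

With 2 equal, uncorrelated contributions the intensity is 2× that of one unit, giving a rise of 10·log₁₀ 2.
L_total = 94 + 10·log₁₀(2) = 94 + 3.010 = 97.01 dB.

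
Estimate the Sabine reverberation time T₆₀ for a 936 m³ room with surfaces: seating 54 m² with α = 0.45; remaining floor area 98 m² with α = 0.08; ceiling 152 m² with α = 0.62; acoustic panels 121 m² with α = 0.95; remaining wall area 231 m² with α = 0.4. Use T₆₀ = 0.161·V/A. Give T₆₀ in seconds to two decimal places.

0.45 s

Total absorption A = 54·0.45 + 98·0.08 + 152·0.62 + 121·0.95 + 231·0.4 = 333.73 m² sabins.
T₆₀ = 0.161·V/A = 0.161·936/333.73 = 0.452 s.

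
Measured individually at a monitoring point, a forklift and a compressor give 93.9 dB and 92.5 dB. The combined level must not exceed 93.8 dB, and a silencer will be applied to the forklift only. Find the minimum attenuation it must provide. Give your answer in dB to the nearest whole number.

Everything except the forklift sums to 10^(92.5/10) = 1.778e+09 in linear terms, 92.50 dB.
The limit corresponds to 10^(93.8/10) = 2.399e+09; subtracting the fixed part leaves 6.206e+08 for the forklift, i.e. 87.93 dB.
Required insertion loss = 93.9 − 87.93 = 5.97 dB.

6 dB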